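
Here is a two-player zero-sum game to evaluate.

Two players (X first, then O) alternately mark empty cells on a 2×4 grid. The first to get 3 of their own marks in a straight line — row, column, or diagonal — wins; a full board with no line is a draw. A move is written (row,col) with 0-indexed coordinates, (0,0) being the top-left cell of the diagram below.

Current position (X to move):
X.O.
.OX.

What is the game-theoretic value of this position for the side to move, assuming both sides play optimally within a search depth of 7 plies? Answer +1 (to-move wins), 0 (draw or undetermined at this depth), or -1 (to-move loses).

value(X.O./.OX., X) = 0

ply 1, X at X.O./.OX. | (0,1)=+0→XXO./.OX.*; (0,3)=+0→X.OX/.OX.; (1,0)=+0→X.O./XOX.; (1,3)=+0→X.O./.OXX
ply 2, O at XXO./.OX. | (0,3)=+0→XXOO/.OX.*; (1,0)=+0→XXO./OOX.; (1,3)=+0→XXO./.OXO
ply 3, X at XXOO/.OX. | (1,0)=+0→XXOO/XOX.*; (1,3)=+0→XXOO/.OXX
ply 4, O at XXOO/XOX. | (1,3)=+0→XXOO/XOXO*
ply 5: XXOO/XOXO is terminal +0 (X); from X.O./.OX. depth 7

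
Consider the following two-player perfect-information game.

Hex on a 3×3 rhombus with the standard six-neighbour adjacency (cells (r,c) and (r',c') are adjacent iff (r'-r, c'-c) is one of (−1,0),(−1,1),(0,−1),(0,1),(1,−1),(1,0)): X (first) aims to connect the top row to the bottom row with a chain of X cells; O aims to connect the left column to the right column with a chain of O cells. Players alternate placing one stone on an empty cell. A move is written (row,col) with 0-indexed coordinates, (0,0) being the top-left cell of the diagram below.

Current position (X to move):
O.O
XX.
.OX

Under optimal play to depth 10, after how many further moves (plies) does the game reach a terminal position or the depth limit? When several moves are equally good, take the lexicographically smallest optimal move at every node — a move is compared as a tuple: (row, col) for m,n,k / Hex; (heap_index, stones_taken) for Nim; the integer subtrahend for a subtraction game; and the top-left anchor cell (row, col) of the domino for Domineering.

[O.O/XX./.OX] X move#1: (0,1):+1/OXO/XX./.OX*, (1,2):-1/O.O/XXX/.OX, (2,0):-1/O.O/XX./XOX
[OXO/XX./.OX] O move#2: (1,2):-1/OXO/XXO/.OX*, (2,0):-1/OXO/XX./OOX
[OXO/XXO/.OX] X move#3: (2,0):+1/OXO/XXO/XOX*
[OXO/XXO/XOX] end (terminal -1, O#4); searched O.O/XX./.OX to 10

PV length from [O.O/XX./.OX]: 3 plies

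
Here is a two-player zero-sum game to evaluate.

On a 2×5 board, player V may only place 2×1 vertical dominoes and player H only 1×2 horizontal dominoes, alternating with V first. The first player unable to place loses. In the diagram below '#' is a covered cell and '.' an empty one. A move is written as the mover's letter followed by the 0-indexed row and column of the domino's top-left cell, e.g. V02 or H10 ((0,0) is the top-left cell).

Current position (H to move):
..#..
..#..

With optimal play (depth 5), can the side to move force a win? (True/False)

H winning at [..#../..#..]: False

ply 1, H at ..#../..#.. | H00=-1→###../..#..*; H03=-1→..###/..#..; H10=-1→..#../###..; H13=-1→..#../..###
ply 2, V at ###../..#.. | V03=+1→####./..##.*; V04=+1→###.#/..#.#
ply 3, H at ####./..##. | H10=-1→####./####.*
ply 4, V at ####./####. | V04=+1→#####/#####*
ply 5: #####/##### is terminal -1 (H); from ..#../..#.. depth 5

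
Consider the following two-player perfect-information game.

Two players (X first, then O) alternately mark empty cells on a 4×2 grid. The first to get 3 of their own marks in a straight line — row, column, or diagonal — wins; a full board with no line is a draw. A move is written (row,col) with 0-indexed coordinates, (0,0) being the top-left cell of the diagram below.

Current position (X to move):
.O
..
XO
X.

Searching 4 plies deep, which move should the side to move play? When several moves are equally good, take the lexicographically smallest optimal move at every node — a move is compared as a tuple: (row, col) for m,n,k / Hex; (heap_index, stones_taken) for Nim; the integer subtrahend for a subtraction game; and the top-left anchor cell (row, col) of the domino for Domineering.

p1 X@[.O/../XO/X.]: (0,0)[XO/../XO/X.]-1 (1,0)[.O/X./XO/X.]+1* (1,1)[.O/.X/XO/X.]+0 (3,1)[.O/../XO/XX]-1
p2 O@[.O/X./XO/X.] terminal -1; root [.O/../XO/X.] d4

X's best at [.O/../XO/X.]: (1,0)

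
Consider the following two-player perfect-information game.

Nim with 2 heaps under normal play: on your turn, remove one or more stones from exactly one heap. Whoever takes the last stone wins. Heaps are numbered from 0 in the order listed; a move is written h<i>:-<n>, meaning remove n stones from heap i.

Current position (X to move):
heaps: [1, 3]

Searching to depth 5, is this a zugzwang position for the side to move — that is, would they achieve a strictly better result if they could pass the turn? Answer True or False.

ply 1, X at (1,3) | h0:-1=-1→(0,3); h1:-1=-1→(1,2); h1:-2=+1→(1,1)*; h1:-3=-1→(1,0)
ply 2, O at (1,1) | h0:-1=-1→(0,1)*; h1:-1=-1→(1,0)
ply 3, X at (0,1) | h1:-1=+1→(0,0)*
ply 4: (0,0) is terminal -1 (O); from (1,3) depth 5
pass branch (O moves first from the same position):
  | ply 1, O at (1,3) | h0:-1=-1→(0,3); h1:-1=-1→(1,2); h1:-2=+1→(1,1)*; h1:-3=-1→(1,0)
  | ply 2, X at (1,1) | h0:-1=-1→(0,1)*; h1:-1=-1→(1,0)
  | ply 3, O at (0,1) | h1:-1=+1→(0,0)*
  | ply 4: (0,0) is terminal -1 (X); from (1,3) depth 5
X moving scores +1; X passing scores -1

zugzwang((1,3), X) = False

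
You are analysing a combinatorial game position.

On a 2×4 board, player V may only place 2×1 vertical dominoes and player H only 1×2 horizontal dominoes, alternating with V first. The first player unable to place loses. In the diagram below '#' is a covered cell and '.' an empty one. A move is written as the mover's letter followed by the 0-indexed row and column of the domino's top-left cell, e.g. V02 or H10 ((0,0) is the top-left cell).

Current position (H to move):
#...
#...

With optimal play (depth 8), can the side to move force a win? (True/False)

p1 H@[#.../#...]: H01[###./#...]+1* H02[#.##/#...]+1 H11[#.../###.]+1 H12[#.../#.##]+1
p2 V@[###./#...]: V03[####/#..#]-1*
p3 H@[####/#..#]: H11[####/####]+1*
p4 V@[####/####] terminal -1; root [#.../#...] d8

H winning at [#.../#...]: True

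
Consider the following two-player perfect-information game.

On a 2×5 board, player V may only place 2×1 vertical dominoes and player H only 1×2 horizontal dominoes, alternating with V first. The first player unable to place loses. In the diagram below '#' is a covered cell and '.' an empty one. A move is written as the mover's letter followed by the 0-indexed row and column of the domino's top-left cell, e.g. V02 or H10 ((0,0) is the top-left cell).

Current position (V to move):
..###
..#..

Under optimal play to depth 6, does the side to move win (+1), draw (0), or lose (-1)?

value(..###/..#.., V) = +1

p1 V@[..###/..#..]: V00[#.###/#.#..]+1* V01[.####/.##..]+1
p2 H@[#.###/#.#..]: H13[#.###/#.###]-1*
p3 V@[#.###/#.###]: V01[#####/#####]+1*
p4 H@[#####/#####] terminal -1; root [..###/..#..] d6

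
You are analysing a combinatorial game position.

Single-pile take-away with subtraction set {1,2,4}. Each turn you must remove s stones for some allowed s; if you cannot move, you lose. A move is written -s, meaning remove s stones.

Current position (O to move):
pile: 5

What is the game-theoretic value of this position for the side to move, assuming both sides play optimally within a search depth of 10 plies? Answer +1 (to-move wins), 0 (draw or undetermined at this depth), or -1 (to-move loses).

value(5, O) = +1

[5] O move#1: -1:-1/4, -2:+1/3*, -4:-1/1
[3] X move#2: -1:-1/2*, -2:-1/1
[2] O move#3: -1:-1/1, -2:+1/0*
[0] end (terminal -1, X#4); searched 5 to 10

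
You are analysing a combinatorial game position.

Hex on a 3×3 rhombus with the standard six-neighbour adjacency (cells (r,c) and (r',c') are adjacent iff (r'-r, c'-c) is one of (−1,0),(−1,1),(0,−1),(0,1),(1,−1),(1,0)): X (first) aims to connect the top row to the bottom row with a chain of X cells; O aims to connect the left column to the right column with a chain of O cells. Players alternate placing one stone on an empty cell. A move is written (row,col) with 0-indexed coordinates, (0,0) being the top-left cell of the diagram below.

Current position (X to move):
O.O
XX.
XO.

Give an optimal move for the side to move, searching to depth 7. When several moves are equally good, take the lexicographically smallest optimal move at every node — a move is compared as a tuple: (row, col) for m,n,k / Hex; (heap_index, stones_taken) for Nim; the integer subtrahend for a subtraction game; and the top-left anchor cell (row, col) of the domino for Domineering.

p1 X@[O.O/XX./XO.]: (0,1)[OXO/XX./XO.]+1* (1,2)[O.O/XXX/XO.]-1 (2,2)[O.O/XX./XOX]-1
p2 O@[OXO/XX./XO.] terminal -1; root [O.O/XX./XO.] d7

X's best at [O.O/XX./XO.]: (0,1)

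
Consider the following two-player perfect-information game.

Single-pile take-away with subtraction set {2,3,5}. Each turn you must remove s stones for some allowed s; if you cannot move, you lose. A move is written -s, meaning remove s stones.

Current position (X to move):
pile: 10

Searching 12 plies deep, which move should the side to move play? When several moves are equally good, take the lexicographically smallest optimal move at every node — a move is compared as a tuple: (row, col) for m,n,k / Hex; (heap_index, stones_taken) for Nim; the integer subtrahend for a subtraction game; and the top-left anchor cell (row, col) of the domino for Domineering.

X's best at [10]: -2

[10] X move#1: -2:+1/8*, -3:+1/7, -5:-1/5
[8] O move#2: -2:-1/6*, -3:-1/5, -5:-1/3
[6] X move#3: -2:-1/4, -3:-1/3, -5:+1/1*
[1] end (terminal -1, O#4); searched 10 to 12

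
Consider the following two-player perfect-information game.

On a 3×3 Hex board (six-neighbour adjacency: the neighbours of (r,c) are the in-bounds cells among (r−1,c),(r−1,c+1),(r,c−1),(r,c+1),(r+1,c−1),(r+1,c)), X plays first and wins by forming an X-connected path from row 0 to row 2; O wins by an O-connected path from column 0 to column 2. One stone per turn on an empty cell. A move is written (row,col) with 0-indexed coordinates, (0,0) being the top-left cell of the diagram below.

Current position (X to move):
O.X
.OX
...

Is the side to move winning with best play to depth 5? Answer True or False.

p1 X@[O.X/.OX/...]: (0,1)[OXX/.OX/...]+1* (1,0)[O.X/XOX/...]+1 (2,0)[O.X/.OX/X..]+1 (2,1)[O.X/.OX/.X.]+1 (2,2)[O.X/.OX/..X]+1
p2 O@[OXX/.OX/...]: (1,0)[OXX/OOX/...]-1* (2,0)[OXX/.OX/O..]-1 (2,1)[OXX/.OX/.O.]-1 (2,2)[OXX/.OX/..O]-1
p3 X@[OXX/OOX/...]: (2,0)[OXX/OOX/X..]+1* (2,1)[OXX/OOX/.X.]+1 (2,2)[OXX/OOX/..X]+1
p4 O@[OXX/OOX/X..]: (2,1)[OXX/OOX/XO.]-1* (2,2)[OXX/OOX/X.O]-1
p5 X@[OXX/OOX/XO.]: (2,2)[OXX/OOX/XOX]+1*
p6 O@[OXX/OOX/XOX] terminal -1; root [O.X/.OX/...] d5

X winning at [O.X/.OX/...]: True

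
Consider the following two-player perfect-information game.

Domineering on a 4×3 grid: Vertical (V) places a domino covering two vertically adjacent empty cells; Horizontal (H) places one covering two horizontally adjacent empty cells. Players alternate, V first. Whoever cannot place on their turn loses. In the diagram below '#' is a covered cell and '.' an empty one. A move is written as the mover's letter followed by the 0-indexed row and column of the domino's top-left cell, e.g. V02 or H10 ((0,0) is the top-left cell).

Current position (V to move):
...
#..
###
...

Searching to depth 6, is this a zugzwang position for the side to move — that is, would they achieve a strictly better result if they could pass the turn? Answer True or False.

ply 1, V at .../#../###/... | V01=+1→.#./##./###/...*; V02=-1→..#/#.#/###/...
ply 2, H at .#./##./###/... | H30=-1→.#./##./###/##.*; H31=-1→.#./##./###/.##
ply 3, V at .#./##./###/##. | V02=+1→.##/###/###/##.*
ply 4: .##/###/###/##. is terminal -1 (H); from .../#../###/... depth 6
pass branch (H moves first from the same position):
  | ply 1, H at .../#../###/... | H00=+1→##./#../###/...*; H01=+1→.##/#../###/...; H11=+1→.../###/###/...; H30=-1→.../#../###/##.; H31=-1→.../#../###/.##
  | ply 2, V at ##./#../###/... | V02=-1→###/#.#/###/...*
  | ply 3, H at ###/#.#/###/... | H30=+1→###/#.#/###/##.*; H31=+1→###/#.#/###/.##
  | ply 4: ###/#.#/###/##. is terminal -1 (V); from .../#../###/... depth 6
V moving scores +1; V passing scores -1

zugzwang(.../#../###/..., V) = False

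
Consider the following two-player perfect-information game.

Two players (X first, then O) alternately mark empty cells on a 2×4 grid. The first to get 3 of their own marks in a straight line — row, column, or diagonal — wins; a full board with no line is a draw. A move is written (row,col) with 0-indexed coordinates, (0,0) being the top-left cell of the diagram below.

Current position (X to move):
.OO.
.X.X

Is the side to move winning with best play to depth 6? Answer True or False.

X winning at [.OO./.X.X]: True

ply 1, X at .OO./.X.X | (0,0)=-1→XOO./.X.X; (0,3)=-1→.OOX/.X.X; (1,0)=-1→.OO./XX.X; (1,2)=+1→.OO./.XXX*
ply 2: .OO./.XXX is terminal -1 (O); from .OO./.X.X depth 6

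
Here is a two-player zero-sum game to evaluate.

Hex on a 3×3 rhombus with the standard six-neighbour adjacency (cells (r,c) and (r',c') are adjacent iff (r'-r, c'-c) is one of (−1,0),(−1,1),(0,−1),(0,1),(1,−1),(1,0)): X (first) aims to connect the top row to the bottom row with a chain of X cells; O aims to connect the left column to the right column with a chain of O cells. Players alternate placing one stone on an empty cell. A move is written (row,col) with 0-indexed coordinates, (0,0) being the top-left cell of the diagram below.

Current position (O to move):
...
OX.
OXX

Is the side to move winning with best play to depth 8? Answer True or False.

ply 1, O at .../OX./OXX | (0,0)=-1→O../OX./OXX*; (0,1)=-1→.O./OX./OXX; (0,2)=-1→..O/OX./OXX; (1,2)=-1→.../OXO/OXX
ply 2, X at O../OX./OXX | (0,1)=+1→OX./OX./OXX*; (0,2)=+1→O.X/OX./OXX; (1,2)=+1→O../OXX/OXX
ply 3: OX./OX./OXX is terminal -1 (O); from .../OX./OXX depth 8

O winning at [.../OX./OXX]: False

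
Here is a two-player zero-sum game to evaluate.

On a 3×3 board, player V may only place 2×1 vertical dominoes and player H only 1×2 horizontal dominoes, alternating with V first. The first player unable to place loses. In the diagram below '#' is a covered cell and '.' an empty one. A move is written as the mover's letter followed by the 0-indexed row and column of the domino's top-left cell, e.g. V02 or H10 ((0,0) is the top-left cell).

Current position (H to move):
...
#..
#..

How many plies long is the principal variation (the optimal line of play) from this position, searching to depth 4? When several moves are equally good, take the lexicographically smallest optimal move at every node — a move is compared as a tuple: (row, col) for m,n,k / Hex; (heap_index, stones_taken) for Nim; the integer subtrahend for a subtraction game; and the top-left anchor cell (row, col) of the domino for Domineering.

PV length from [.../#../#..]: 1 ply

p1 H@[.../#../#..]: H00[##./#../#..]-1 H01[.##/#../#..]-1 H11[.../###/#..]+1* H21[.../#../###]-1
p2 V@[.../###/#..] terminal -1; root [.../#../#..] d4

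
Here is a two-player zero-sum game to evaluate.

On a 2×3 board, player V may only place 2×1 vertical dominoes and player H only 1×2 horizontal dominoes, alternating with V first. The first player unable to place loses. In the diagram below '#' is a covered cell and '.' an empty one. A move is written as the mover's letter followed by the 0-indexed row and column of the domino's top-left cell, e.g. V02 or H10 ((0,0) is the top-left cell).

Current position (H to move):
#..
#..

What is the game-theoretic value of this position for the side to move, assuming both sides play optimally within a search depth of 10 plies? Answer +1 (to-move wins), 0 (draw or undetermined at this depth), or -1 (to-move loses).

value(#../#.., H) = +1

ply 1, H at #../#.. | H01=+1→###/#..*; H11=+1→#../###
ply 2: ###/#.. is terminal -1 (V); from #../#.. depth 10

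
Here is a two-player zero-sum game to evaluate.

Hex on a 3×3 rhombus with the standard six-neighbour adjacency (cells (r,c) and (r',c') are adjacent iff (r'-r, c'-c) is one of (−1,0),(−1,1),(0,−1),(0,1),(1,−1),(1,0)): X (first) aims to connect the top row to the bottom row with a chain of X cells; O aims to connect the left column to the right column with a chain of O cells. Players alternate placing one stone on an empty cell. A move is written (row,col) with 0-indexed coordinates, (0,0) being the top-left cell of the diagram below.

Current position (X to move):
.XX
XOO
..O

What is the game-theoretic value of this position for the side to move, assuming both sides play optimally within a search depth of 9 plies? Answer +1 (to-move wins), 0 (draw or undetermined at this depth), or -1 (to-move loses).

value(.XX/XOO/..O, X) = +1

p1 X@[.XX/XOO/..O]: (0,0)[XXX/XOO/..O]-1 (2,0)[.XX/XOO/X.O]+1* (2,1)[.XX/XOO/.XO]-1
p2 O@[.XX/XOO/X.O] terminal -1; root [.XX/XOO/..O] d9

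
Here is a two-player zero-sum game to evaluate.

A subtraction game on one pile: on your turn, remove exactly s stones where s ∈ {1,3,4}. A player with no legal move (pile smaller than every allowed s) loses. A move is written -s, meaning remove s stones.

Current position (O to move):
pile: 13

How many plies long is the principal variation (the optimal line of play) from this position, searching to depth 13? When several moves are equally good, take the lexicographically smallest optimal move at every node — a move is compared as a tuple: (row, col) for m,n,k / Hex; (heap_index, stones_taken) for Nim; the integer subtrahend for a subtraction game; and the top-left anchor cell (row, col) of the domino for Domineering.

PV length from [13]: 7 plies

[13] O move#1: -1:-1/12, -3:-1/10, -4:+1/9*
[9] X move#2: -1:-1/8*, -3:-1/6, -4:-1/5
[8] O move#3: -1:+1/7*, -3:-1/5, -4:-1/4
[7] X move#4: -1:-1/6*, -3:-1/4, -4:-1/3
[6] O move#5: -1:-1/5, -3:-1/3, -4:+1/2*
[2] X move#6: -1:-1/1*
[1] O move#7: -1:+1/0*
[0] end (terminal -1, X#8); searched 13 to 13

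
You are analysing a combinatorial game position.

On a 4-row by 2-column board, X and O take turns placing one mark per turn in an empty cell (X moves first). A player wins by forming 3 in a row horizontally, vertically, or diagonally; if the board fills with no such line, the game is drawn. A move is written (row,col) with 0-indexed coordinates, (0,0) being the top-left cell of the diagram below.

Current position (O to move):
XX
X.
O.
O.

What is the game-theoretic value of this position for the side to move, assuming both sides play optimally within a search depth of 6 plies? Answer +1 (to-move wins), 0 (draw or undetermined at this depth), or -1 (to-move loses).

value(XX/X./O./O., O) = 0

ply 1, O at XX/X./O./O. | (1,1)=+0→XX/XO/O./O.*; (2,1)=+0→XX/X./OO/O.; (3,1)=+0→XX/X./O./OO
ply 2, X at XX/XO/O./O. | (2,1)=+0→XX/XO/OX/O.*; (3,1)=+0→XX/XO/O./OX
ply 3, O at XX/XO/OX/O. | (3,1)=+0→XX/XO/OX/OO*
ply 4: XX/XO/OX/OO is terminal +0 (X); from XX/X./O./O. depth 6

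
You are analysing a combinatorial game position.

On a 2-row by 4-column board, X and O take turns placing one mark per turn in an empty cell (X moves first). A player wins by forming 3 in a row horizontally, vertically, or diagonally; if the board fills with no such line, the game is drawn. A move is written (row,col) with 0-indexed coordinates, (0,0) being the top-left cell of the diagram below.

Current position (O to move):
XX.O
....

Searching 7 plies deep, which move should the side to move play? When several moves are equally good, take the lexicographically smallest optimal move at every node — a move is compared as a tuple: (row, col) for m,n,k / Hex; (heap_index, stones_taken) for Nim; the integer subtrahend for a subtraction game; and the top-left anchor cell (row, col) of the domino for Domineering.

ply 1, O at XX.O/.... | (0,2)=+0→XXOO/....*; (1,0)=-1→XX.O/O...; (1,1)=-1→XX.O/.O..; (1,2)=-1→XX.O/..O.; (1,3)=-1→XX.O/...O
ply 2, X at XXOO/.... | (1,0)=+0→XXOO/X...*; (1,1)=+0→XXOO/.X..; (1,2)=+0→XXOO/..X.; (1,3)=+0→XXOO/...X
ply 3, O at XXOO/X... | (1,1)=+0→XXOO/XO..*; (1,2)=+0→XXOO/X.O.; (1,3)=+0→XXOO/X..O
ply 4, X at XXOO/XO.. | (1,2)=+0→XXOO/XOX.*; (1,3)=+0→XXOO/XO.X
ply 5, O at XXOO/XOX. | (1,3)=+0→XXOO/XOXO*
ply 6: XXOO/XOXO is terminal +0 (X); from XX.O/.... depth 7

O's best at [XX.O/....]: (0,2)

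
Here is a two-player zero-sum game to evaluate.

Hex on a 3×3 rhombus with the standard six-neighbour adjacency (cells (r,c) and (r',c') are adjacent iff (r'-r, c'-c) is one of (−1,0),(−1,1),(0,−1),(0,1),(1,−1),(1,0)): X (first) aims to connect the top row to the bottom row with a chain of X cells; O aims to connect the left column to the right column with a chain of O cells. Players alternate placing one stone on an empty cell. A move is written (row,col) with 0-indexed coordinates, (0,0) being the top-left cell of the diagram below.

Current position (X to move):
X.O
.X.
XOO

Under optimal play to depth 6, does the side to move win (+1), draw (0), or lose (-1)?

value(X.O/.X./XOO, X) = +1

p1 X@[X.O/.X./XOO]: (0,1)[XXO/.X./XOO]+1* (1,0)[X.O/XX./XOO]+1 (1,2)[X.O/.XX/XOO]+1
p2 O@[XXO/.X./XOO] terminal -1; root [X.O/.X./XOO] d6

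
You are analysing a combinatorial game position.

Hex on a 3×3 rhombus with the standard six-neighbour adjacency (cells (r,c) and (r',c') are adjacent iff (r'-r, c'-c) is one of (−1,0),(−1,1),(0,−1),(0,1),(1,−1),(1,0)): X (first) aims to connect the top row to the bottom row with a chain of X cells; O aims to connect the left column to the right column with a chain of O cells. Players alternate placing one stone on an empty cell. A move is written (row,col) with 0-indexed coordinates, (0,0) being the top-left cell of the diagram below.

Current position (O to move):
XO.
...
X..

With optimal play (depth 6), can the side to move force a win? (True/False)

ply 1, O at XO./.../X.. | (0,2)=-1→XOO/.../X..*; (1,0)=-1→XO./O../X..; (1,1)=-1→XO./.O./X..; (1,2)=-1→XO./..O/X..; (2,1)=-1→XO./.../XO.; (2,2)=-1→XO./.../X.O
ply 2, X at XOO/.../X.. | (1,0)=+1→XOO/X../X..*; (1,1)=-1→XOO/.X./X..; (1,2)=-1→XOO/..X/X..; (2,1)=-1→XOO/.../XX.; (2,2)=-1→XOO/.../X.X
ply 3: XOO/X../X.. is terminal -1 (O); from XO./.../X.. depth 6

O winning at [XO./.../X..]: False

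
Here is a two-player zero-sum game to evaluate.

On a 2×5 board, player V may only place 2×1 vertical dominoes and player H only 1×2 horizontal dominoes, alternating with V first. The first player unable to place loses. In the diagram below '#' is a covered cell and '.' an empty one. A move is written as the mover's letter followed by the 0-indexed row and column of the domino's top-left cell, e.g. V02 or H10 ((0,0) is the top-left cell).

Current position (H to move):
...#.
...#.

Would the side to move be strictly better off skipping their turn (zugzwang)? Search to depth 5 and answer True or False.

zugzwang(...#./...#., H) = False

p1 H@[...#./...#.]: H00[##.#./...#.]-1* H01[.###./...#.]-1 H10[...#./##.#.]-1 H11[...#./.###.]-1
p2 V@[##.#./...#.]: V02[####./..##.]+1* V04[##.##/...##]-1
p3 H@[####./..##.]: H10[####./####.]-1*
p4 V@[####./####.]: V04[#####/#####]+1*
p5 H@[#####/#####] terminal -1; root [...#./...#.] d5
pass branch (V moves first from the same position):
  | p1 V@[...#./...#.]: V00[#..#./#..#.]-1 V01[.#.#./.#.#.]+1* V02[..##./..##.]-1 V04[...##/...##]-1
  | p2 H@[.#.#./.#.#.] terminal -1; root [...#./...#.] d5
H moving scores -1; H passing scores -1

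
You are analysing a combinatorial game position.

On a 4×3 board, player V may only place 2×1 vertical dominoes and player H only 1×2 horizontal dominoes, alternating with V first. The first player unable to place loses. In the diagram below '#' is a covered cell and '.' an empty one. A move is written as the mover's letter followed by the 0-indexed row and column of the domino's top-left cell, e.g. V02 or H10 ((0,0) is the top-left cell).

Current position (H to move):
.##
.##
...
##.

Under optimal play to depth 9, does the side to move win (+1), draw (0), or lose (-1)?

value(.##/.##/.../##., H) = -1

ply 1, H at .##/.##/.../##. | H20=-1→.##/.##/##./##.*; H21=-1→.##/.##/.##/##.
ply 2, V at .##/.##/##./##. | V00=+1→###/###/##./##.*; V22=+1→.##/.##/###/###
ply 3: ###/###/##./##. is terminal -1 (H); from .##/.##/.../##. depth 9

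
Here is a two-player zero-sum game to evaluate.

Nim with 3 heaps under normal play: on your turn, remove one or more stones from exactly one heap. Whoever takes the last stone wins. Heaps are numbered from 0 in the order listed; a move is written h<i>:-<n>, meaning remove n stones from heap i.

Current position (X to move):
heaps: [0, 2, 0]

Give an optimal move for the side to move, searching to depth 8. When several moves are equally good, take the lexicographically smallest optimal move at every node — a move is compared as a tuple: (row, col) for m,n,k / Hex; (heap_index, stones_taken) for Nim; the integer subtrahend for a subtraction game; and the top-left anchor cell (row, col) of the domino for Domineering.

X's best at [(0,2,0)]: h1:-2

ply 1, X at (0,2,0) | h1:-1=-1→(0,1,0); h1:-2=+1→(0,0,0)*
ply 2: (0,0,0) is terminal -1 (O); from (0,2,0) depth 8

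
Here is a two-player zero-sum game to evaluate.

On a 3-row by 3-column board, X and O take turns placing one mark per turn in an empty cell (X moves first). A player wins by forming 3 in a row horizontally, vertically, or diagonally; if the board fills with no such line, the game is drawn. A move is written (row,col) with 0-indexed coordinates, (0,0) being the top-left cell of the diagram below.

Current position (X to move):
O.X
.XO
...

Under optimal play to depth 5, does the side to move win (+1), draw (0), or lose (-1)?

value(O.X/.XO/..., X) = +1

p1 X@[O.X/.XO/...]: (0,1)[OXX/.XO/...]+1* (1,0)[O.X/XXO/...]+0 (2,0)[O.X/.XO/X..]+1 (2,1)[O.X/.XO/.X.]+1 (2,2)[O.X/.XO/..X]+0
p2 O@[OXX/.XO/...]: (1,0)[OXX/OXO/...]-1* (2,0)[OXX/.XO/O..]-1 (2,1)[OXX/.XO/.O.]-1 (2,2)[OXX/.XO/..O]-1
p3 X@[OXX/OXO/...]: (2,0)[OXX/OXO/X..]+1* (2,1)[OXX/OXO/.X.]+1 (2,2)[OXX/OXO/..X]-1
p4 O@[OXX/OXO/X..] terminal -1; root [O.X/.XO/...] d5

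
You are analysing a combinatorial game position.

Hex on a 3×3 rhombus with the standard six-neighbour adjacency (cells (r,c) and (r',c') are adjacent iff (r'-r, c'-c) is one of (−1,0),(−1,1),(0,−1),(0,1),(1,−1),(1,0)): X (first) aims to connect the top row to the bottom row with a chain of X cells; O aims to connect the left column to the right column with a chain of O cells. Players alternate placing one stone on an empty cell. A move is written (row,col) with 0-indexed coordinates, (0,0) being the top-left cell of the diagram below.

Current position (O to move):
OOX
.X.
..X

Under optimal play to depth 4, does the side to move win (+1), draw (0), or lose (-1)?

[OOX/.X./..X] O move#1: (1,0):-1/OOX/OX./..X*, (1,2):-1/OOX/.XO/..X, (2,0):-1/OOX/.X./O.X, (2,1):-1/OOX/.X./.OX
[OOX/OX./..X] X move#2: (1,2):+1/OOX/OXX/..X*, (2,0):+1/OOX/OX./X.X, (2,1):+1/OOX/OX./.XX
[OOX/OXX/..X] end (terminal -1, O#3); searched OOX/.X./..X to 4

value(OOX/.X./..X, O) = -1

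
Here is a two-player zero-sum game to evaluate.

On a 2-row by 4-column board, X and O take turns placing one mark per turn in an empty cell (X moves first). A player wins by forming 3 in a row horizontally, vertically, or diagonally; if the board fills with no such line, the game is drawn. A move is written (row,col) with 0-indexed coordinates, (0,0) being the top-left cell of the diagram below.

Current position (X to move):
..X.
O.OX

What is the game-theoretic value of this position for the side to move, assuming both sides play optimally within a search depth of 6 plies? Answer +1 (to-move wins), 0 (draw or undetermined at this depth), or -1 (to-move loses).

p1 X@[..X./O.OX]: (0,0)[X.X./O.OX]-1 (0,1)[.XX./O.OX]-1 (0,3)[..XX/O.OX]-1 (1,1)[..X./OXOX]+0*
p2 O@[..X./OXOX]: (0,0)[O.X./OXOX]+0* (0,1)[.OX./OXOX]+0 (0,3)[..XO/OXOX]+0
p3 X@[O.X./OXOX]: (0,1)[OXX./OXOX]+0* (0,3)[O.XX/OXOX]+0
p4 O@[OXX./OXOX]: (0,3)[OXXO/OXOX]+0*
p5 X@[OXXO/OXOX] terminal +0; root [..X./O.OX] d6

value(..X./O.OX, X) = 0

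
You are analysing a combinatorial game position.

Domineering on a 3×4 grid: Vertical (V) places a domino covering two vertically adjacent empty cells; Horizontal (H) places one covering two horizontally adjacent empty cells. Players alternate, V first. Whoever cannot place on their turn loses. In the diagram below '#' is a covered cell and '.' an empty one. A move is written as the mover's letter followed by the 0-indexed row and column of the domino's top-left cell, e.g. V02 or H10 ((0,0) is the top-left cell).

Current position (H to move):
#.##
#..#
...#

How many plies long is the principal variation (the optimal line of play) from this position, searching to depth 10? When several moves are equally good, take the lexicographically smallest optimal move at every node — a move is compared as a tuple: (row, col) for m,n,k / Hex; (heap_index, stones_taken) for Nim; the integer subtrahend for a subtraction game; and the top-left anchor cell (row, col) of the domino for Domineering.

PV length from [#.##/#..#/...#]: 1 ply

p1 H@[#.##/#..#/...#]: H11[#.##/####/...#]+1* H20[#.##/#..#/##.#]-1 H21[#.##/#..#/.###]-1
p2 V@[#.##/####/...#] terminal -1; root [#.##/#..#/...#] d10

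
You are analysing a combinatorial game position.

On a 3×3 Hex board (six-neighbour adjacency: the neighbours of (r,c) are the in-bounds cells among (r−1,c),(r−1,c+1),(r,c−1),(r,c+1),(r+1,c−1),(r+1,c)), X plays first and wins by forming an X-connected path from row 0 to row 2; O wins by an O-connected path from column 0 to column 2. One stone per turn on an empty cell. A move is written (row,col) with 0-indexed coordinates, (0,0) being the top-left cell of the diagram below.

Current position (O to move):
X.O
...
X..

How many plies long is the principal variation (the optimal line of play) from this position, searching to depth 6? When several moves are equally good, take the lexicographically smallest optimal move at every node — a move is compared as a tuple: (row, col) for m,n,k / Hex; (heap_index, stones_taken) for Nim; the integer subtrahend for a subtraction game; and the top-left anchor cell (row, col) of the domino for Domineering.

PV length from [X.O/.../X..]: 3 plies

p1 O@[X.O/.../X..]: (0,1)[XOO/.../X..]-1 (1,0)[X.O/O../X..]+1* (1,1)[X.O/.O./X..]-1 (1,2)[X.O/..O/X..]-1 (2,1)[X.O/.../XO.]-1 (2,2)[X.O/.../X.O]-1
p2 X@[X.O/O../X..]: (0,1)[XXO/O../X..]-1* (1,1)[X.O/OX./X..]-1 (1,2)[X.O/O.X/X..]-1 (2,1)[X.O/O../XX.]-1 (2,2)[X.O/O../X.X]-1
p3 O@[XXO/O../X..]: (1,1)[XXO/OO./X..]+1* (1,2)[XXO/O.O/X..]-1 (2,1)[XXO/O../XO.]-1 (2,2)[XXO/O../X.O]-1
p4 X@[XXO/OO./X..] terminal -1; root [X.O/.../X..] d6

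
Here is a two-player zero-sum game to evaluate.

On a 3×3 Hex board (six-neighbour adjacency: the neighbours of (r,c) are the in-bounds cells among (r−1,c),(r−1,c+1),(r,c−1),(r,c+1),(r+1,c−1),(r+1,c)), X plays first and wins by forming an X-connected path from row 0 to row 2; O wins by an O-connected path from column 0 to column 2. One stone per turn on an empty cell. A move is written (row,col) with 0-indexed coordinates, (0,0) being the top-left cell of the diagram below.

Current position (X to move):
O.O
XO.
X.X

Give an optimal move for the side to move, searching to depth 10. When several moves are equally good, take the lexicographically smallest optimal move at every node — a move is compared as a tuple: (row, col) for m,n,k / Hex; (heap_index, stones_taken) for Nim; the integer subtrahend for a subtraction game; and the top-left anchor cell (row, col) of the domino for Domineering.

[O.O/XO./X.X] X move#1: (0,1):+1/OXO/XO./X.X*, (1,2):-1/O.O/XOX/X.X, (2,1):-1/O.O/XO./XXX
[OXO/XO./X.X] end (terminal -1, O#2); searched O.O/XO./X.X to 10

X's best at [O.O/XO./X.X]: (0,1)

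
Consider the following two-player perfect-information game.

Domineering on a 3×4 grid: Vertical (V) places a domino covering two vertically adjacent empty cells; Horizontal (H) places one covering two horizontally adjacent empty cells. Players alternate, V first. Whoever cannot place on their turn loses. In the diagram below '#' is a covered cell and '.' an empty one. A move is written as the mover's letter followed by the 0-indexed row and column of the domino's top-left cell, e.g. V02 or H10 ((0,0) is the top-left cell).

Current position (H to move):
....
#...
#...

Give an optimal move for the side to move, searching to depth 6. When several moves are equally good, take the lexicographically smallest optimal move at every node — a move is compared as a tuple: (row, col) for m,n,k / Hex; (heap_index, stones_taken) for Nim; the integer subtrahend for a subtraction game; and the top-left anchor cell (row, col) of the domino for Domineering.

ply 1, H at ..../#.../#... | H00=-1→##../#.../#...; H01=-1→.##./#.../#...; H02=-1→..##/#.../#...; H11=+1→..../###./#...*; H12=+1→..../#.##/#...; H21=-1→..../#.../###.; H22=-1→..../#.../#.##
ply 2, V at ..../###./#... | V03=-1→...#/####/#...*; V13=-1→..../####/#..#
ply 3, H at ...#/####/#... | H00=+1→##.#/####/#...*; H01=+1→.###/####/#...; H21=+1→...#/####/###.; H22=+1→...#/####/#.##
ply 4: ##.#/####/#... is terminal -1 (V); from ..../#.../#... depth 6

H's best at [..../#.../#...]: H11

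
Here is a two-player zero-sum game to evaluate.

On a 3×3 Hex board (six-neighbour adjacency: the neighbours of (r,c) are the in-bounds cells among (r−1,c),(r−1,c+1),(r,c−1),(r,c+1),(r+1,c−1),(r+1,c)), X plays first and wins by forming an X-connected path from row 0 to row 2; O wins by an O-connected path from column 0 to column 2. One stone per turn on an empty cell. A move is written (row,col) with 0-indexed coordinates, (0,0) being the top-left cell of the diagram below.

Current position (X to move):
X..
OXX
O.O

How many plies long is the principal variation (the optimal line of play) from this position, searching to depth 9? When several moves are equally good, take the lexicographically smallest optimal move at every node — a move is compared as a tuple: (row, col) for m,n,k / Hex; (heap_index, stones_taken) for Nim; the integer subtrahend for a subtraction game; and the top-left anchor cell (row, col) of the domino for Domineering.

[X../OXX/O.O] X move#1: (0,1):-1/XX./OXX/O.O, (0,2):-1/X.X/OXX/O.O, (2,1):+1/X../OXX/OXO*
[X../OXX/OXO] O move#2: (0,1):-1/XO./OXX/OXO*, (0,2):-1/X.O/OXX/OXO
[XO./OXX/OXO] X move#3: (0,2):+1/XOX/OXX/OXO*
[XOX/OXX/OXO] end (terminal -1, O#4); searched X../OXX/O.O to 9

PV length from [X../OXX/O.O]: 3 plies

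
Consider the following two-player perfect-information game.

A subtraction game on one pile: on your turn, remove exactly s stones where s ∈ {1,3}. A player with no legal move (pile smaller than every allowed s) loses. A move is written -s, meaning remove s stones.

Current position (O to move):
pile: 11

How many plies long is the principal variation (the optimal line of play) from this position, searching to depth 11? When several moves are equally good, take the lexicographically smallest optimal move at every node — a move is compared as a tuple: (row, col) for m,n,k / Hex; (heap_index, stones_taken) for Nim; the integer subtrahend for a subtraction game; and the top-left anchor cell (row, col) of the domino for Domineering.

ply 1, O at 11 | -1=+1→10*; -3=+1→8
ply 2, X at 10 | -1=-1→9*; -3=-1→7
ply 3, O at 9 | -1=+1→8*; -3=+1→6
ply 4, X at 8 | -1=-1→7*; -3=-1→5
ply 5, O at 7 | -1=+1→6*; -3=+1→4
ply 6, X at 6 | -1=-1→5*; -3=-1→3
ply 7, O at 5 | -1=+1→4*; -3=+1→2
ply 8, X at 4 | -1=-1→3*; -3=-1→1
ply 9, O at 3 | -1=+1→2*; -3=+1→0
ply 10, X at 2 | -1=-1→1*
ply 11, O at 1 | -1=+1→0*
ply 12: 0 is terminal -1 (X); from 11 depth 11

PV length from [11]: 11 plies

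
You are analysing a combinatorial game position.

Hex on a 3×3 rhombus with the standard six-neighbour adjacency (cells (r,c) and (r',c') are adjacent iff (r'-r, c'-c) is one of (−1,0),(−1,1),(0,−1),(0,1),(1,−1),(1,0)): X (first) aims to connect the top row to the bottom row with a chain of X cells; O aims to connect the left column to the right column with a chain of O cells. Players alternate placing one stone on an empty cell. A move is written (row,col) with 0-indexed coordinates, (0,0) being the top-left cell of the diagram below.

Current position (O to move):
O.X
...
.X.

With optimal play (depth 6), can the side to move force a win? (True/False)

p1 O@[O.X/.../.X.]: (0,1)[OOX/.../.X.]-1* (1,0)[O.X/O../.X.]-1 (1,1)[O.X/.O./.X.]-1 (1,2)[O.X/..O/.X.]-1 (2,0)[O.X/.../OX.]-1 (2,2)[O.X/.../.XO]-1
p2 X@[OOX/.../.X.]: (1,0)[OOX/X../.X.]+1* (1,1)[OOX/.X./.X.]+1 (1,2)[OOX/..X/.X.]+1 (2,0)[OOX/.../XX.]+1 (2,2)[OOX/.../.XX]+1
p3 O@[OOX/X../.X.]: (1,1)[OOX/XO./.X.]-1* (1,2)[OOX/X.O/.X.]-1 (2,0)[OOX/X../OX.]-1 (2,2)[OOX/X../.XO]-1
p4 X@[OOX/XO./.X.]: (1,2)[OOX/XOX/.X.]+1* (2,0)[OOX/XO./XX.]-1 (2,2)[OOX/XO./.XX]-1
p5 O@[OOX/XOX/.X.] terminal -1; root [O.X/.../.X.] d6

O winning at [O.X/.../.X.]: False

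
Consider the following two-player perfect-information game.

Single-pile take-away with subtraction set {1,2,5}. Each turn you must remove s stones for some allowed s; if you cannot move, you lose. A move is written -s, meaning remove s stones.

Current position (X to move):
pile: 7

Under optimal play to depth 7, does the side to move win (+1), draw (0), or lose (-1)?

[7] X move#1: -1:+1/6*, -2:-1/5, -5:-1/2
[6] O move#2: -1:-1/5*, -2:-1/4, -5:-1/1
[5] X move#3: -1:-1/4, -2:+1/3*, -5:+1/0
[3] O move#4: -1:-1/2*, -2:-1/1
[2] X move#5: -1:-1/1, -2:+1/0*
[0] end (terminal -1, O#6); searched 7 to 7

value(7, X) = +1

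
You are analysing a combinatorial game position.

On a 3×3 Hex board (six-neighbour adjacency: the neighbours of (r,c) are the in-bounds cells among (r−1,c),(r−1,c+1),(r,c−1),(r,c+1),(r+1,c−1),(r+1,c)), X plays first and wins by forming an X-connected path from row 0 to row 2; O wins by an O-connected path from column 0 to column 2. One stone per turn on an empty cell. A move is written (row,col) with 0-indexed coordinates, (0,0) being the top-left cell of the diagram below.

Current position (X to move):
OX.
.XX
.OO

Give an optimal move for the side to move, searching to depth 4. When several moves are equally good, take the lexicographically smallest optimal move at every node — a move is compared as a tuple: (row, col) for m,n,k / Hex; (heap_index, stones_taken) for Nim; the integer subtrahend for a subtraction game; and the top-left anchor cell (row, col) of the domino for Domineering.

ply 1, X at OX./.XX/.OO | (0,2)=-1→OXX/.XX/.OO; (1,0)=-1→OX./XXX/.OO; (2,0)=+1→OX./.XX/XOO*
ply 2: OX./.XX/XOO is terminal -1 (O); from OX./.XX/.OO depth 4

X's best at [OX./.XX/.OO]: (2,0)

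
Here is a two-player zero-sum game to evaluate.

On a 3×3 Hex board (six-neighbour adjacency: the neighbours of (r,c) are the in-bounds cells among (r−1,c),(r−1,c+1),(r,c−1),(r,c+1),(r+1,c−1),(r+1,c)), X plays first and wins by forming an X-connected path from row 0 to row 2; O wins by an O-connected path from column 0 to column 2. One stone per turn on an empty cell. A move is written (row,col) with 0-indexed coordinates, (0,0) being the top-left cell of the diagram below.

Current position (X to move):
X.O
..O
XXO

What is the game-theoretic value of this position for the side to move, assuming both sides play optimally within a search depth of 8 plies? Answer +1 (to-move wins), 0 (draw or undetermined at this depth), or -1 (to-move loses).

value(X.O/..O/XXO, X) = +1

[X.O/..O/XXO] X move#1: (0,1):+1/XXO/..O/XXO*, (1,0):+1/X.O/X.O/XXO, (1,1):+1/X.O/.XO/XXO
[XXO/..O/XXO] O move#2: (1,0):-1/XXO/O.O/XXO*, (1,1):-1/XXO/.OO/XXO
[XXO/O.O/XXO] X move#3: (1,1):+1/XXO/OXO/XXO*
[XXO/OXO/XXO] end (terminal -1, O#4); searched X.O/..O/XXO to 8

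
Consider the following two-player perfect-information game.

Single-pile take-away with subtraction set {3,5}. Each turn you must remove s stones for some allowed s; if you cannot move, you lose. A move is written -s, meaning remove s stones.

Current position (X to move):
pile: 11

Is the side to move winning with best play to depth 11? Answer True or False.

X winning at [11]: True

p1 X@[11]: -3[8]+1* -5[6]-1
p2 O@[8]: -3[5]-1* -5[3]-1
p3 X@[5]: -3[2]+1* -5[0]+1
p4 O@[2] terminal -1; root [11] d11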